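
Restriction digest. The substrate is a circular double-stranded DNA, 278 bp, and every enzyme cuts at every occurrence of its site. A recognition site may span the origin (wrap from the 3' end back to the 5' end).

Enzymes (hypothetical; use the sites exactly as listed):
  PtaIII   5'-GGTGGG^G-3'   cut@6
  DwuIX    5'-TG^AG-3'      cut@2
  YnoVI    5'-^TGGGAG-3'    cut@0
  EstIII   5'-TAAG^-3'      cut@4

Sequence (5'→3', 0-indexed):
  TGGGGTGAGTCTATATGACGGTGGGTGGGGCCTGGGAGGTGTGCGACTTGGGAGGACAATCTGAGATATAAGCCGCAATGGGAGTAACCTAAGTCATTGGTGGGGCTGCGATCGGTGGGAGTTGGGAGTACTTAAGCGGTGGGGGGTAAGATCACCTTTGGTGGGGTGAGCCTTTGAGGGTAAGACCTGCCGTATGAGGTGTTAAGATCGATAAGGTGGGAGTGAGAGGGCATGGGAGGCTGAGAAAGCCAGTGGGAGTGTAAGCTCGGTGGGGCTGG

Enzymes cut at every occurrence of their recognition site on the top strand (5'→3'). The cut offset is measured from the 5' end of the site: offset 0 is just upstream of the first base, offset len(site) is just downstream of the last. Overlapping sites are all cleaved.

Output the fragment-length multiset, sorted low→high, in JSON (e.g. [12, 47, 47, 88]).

Per-enzyme occurrences:
  PtaIII (GGTGGGG, off=6): starts [23, 98, 137, 159, 267, 276] → cuts [4, 29, 104, 143, 165, 273]
  DwuIX (TGAG, off=2): starts [5, 61, 166, 174, 194, 222, 240] → cuts [7, 63, 168, 176, 196, 224, 242]
  YnoVI (TGGGAG, off=0): starts [32, 48, 78, 115, 122, 216, 232, 252] → cuts [32, 48, 78, 115, 122, 216, 232, 252]
  EstIII (TAAG, off=4): starts [68, 89, 132, 146, 180, 202, 211, 260] → cuts [72, 93, 136, 150, 184, 206, 215, 264]

All cut coordinates (distinct, sorted): [4, 7, 29, 32, 48, 63, 72, 78, 93, 104, 115, 122, 136, 143, 150, 165, 168, 176, 184, 196, 206, 215, 216, 224, 232, 242, 252, 264, 273]

Fragment lengths:
  4→7: 3 bp
  7→29: 22 bp
  29→32: 3 bp
  32→48: 16 bp
  48→63: 15 bp
  63→72: 9 bp
  72→78: 6 bp
  78→93: 15 bp
  93→104: 11 bp
  104→115: 11 bp
  115→122: 7 bp
  122→136: 14 bp
  136→143: 7 bp
  143→150: 7 bp
  150→165: 15 bp
  165→168: 3 bp
  168→176: 8 bp
  176→184: 8 bp
  184→196: 12 bp
  196→206: 10 bp
  206→215: 9 bp
  215→216: 1 bp
  216→224: 8 bp
  224→232: 8 bp
  232→242: 10 bp
  242→252: 10 bp
  252→264: 12 bp
  264→273: 9 bp
  273→4 (wrap): 278-273+4 = 9 bp

[1,3,3,3,6,7,7,7,8,8,8,8,9,9,9,9,10,10,10,11,11,12,12,14,15,15,15,16,22]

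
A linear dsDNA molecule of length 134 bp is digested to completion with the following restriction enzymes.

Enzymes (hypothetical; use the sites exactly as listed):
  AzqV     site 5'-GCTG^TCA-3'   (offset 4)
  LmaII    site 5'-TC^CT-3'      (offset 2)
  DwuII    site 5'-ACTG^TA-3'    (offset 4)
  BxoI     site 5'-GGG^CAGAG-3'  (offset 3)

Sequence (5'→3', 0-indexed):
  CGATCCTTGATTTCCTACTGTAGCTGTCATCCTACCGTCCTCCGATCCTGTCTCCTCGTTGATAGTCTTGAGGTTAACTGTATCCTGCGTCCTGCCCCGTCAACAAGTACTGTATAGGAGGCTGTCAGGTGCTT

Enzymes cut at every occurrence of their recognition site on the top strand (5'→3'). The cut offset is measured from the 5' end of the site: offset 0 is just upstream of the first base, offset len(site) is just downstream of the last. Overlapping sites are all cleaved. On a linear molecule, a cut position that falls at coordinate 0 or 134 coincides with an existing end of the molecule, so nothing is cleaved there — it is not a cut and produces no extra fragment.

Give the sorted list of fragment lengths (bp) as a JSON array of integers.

Site scan:
  AzqV GCTGTCA/4: at [22, 120] ⇒ [26, 124]
  LmaII TCCT/2: at [3, 12, 29, 37, 45, 52, 82, 89] ⇒ [5, 14, 31, 39, 47, 54, 84, 91]
  DwuII ACTGTA/4: at [16, 76, 108] ⇒ [20, 80, 112]
  BxoI (GGGCAGAG, off=3): no sites

Pooled cuts: [5, 14, 20, 26, 31, 39, 47, 54, 80, 84, 91, 112, 124]

Fragment lengths:
  [0,5): 5 bp
  [5,14): 9 bp
  [14,20): 6 bp
  [20,26): 6 bp
  [26,31): 5 bp
  [31,39): 8 bp
  [39,47): 8 bp
  [47,54): 7 bp
  [54,80): 26 bp
  [80,84): 4 bp
  [84,91): 7 bp
  [91,112): 21 bp
  [112,124): 12 bp
  [124,134): 10 bp

[4,5,5,6,6,7,7,8,8,9,10,12,21,26]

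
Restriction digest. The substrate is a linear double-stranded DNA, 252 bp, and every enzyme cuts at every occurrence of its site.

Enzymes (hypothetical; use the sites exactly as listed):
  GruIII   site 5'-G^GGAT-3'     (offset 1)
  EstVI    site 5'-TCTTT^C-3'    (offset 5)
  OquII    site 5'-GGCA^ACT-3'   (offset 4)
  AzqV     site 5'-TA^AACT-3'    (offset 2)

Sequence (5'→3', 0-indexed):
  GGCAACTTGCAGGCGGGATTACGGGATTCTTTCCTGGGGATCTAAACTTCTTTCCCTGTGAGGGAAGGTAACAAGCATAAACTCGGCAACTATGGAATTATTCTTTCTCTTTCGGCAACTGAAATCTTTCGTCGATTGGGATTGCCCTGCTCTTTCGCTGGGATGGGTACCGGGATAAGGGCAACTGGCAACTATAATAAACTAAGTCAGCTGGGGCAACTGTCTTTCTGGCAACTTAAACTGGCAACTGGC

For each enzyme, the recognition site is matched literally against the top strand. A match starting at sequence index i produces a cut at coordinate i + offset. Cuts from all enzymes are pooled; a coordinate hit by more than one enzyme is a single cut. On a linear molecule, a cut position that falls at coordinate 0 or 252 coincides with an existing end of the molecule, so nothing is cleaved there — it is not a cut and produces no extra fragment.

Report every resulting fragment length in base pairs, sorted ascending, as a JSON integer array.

[4,5,5,5,5,6,6,6,7,7,8,8,9,9,9,9,9,9,11,11,12,12,17,18,19,26]

Site scan:
  GruIII (GGGAT, off=1): starts [14, 22, 36, 137, 159, 171] → cuts [15, 23, 37, 138, 160, 172]
  EstVI (TCTTTC, off=5): starts [27, 48, 101, 107, 124, 150, 222] → cuts [32, 53, 106, 112, 129, 155, 227]
  OquII (GGCAACT, off=4): starts [0, 84, 113, 179, 186, 214, 229, 242] → cuts [4, 88, 117, 183, 190, 218, 233, 246]
  AzqV (TAAACT, off=2): starts [42, 77, 197, 236] → cuts [44, 79, 199, 238]

All cut coordinates (distinct, sorted): [4, 15, 23, 32, 37, 44, 53, 79, 88, 106, 112, 117, 129, 138, 155, 160, 172, 183, 190, 199, 218, 227, 233, 238, 246]

Fragments:
  [0,4): 4 bp
  [4,15): 11 bp
  [15,23): 8 bp
  [23,32): 9 bp
  [32,37): 5 bp
  [37,44): 7 bp
  [44,53): 9 bp
  [53,79): 26 bp
  [79,88): 9 bp
  [88,106): 18 bp
  [106,112): 6 bp
  [112,117): 5 bp
  [117,129): 12 bp
  [129,138): 9 bp
  [138,155): 17 bp
  [155,160): 5 bp
  [160,172): 12 bp
  [172,183): 11 bp
  [183,190): 7 bp
  [190,199): 9 bp
  [199,218): 19 bp
  [218,227): 9 bp
  [227,233): 6 bp
  [233,238): 5 bp
  [238,246): 8 bp
  [246,252): 6 bp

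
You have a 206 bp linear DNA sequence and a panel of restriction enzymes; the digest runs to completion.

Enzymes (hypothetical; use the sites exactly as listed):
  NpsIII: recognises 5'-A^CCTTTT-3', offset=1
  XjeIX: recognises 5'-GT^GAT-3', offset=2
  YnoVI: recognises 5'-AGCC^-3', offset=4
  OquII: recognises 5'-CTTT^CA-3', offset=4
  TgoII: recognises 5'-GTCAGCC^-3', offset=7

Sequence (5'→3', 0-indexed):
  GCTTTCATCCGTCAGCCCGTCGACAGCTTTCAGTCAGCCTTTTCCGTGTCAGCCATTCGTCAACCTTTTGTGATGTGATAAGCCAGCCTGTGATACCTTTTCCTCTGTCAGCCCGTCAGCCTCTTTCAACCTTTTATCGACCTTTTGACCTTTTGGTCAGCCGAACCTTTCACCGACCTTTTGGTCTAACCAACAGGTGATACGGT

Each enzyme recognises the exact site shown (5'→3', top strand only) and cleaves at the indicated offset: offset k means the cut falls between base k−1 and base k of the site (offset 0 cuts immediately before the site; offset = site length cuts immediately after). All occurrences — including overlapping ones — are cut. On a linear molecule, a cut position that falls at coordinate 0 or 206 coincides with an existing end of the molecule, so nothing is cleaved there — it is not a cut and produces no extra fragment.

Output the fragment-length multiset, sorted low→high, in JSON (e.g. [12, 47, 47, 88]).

Scan for sites:
  NpsIII (ACCTTTT, off=1): starts [62, 94, 128, 139, 147, 175] → cuts [63, 95, 129, 140, 148, 176]
  XjeIX (GTGAT, off=2): starts [69, 74, 89, 196] → cuts [71, 76, 91, 198]
  YnoVI (AGCC, off=4): starts [13, 35, 50, 80, 84, 109, 117, 158] → cuts [17, 39, 54, 84, 88, 113, 121, 162]
  OquII (CTTTCA, off=4): starts [1, 26, 122, 166] → cuts [5, 30, 126, 170]
  TgoII (GTCAGCC, off=7): starts [10, 32, 47, 106, 114, 155] → cuts [17, 39, 54, 113, 121, 162]

Pooled cuts: [5, 17, 30, 39, 54, 63, 71, 76, 84, 88, 91, 95, 113, 121, 126, 129, 140, 148, 162, 170, 176, 198]

Fragments:
  [0,5): 5 bp
  [5,17): 12 bp
  [17,30): 13 bp
  [30,39): 9 bp
  [39,54): 15 bp
  [54,63): 9 bp
  [63,71): 8 bp
  [71,76): 5 bp
  [76,84): 8 bp
  [84,88): 4 bp
  [88,91): 3 bp
  [91,95): 4 bp
  [95,113): 18 bp
  [113,121): 8 bp
  [121,126): 5 bp
  [126,129): 3 bp
  [129,140): 11 bp
  [140,148): 8 bp
  [148,162): 14 bp
  [162,170): 8 bp
  [170,176): 6 bp
  [176,198): 22 bp
  [198,206): 8 bp

[3,3,4,4,5,5,5,6,8,8,8,8,8,8,9,9,11,12,13,14,15,18,22]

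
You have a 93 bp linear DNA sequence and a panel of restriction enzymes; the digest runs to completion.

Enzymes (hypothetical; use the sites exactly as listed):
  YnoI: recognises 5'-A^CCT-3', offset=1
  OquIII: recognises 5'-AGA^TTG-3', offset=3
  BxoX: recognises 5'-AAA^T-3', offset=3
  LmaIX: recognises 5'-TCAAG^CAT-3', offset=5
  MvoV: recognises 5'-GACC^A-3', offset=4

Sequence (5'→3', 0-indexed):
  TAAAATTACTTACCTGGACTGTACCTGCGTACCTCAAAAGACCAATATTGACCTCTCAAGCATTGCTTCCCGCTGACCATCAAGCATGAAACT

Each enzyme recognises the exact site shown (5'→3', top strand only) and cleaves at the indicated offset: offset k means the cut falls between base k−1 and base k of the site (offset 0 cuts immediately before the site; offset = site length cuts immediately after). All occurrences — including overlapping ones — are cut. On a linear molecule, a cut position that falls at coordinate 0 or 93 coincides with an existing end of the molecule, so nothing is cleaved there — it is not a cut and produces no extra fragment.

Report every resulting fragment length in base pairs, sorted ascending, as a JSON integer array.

Per-enzyme occurrences:
  YnoI ACCT/1: at [11, 22, 30, 50] ⇒ [12, 23, 31, 51]
  OquIII (AGATTG, off=3): no sites
  BxoX AAAT/3: at [2] ⇒ [5]
  LmaIX TCAAGCAT/5: at [55, 79] ⇒ [60, 84]
  MvoV GACCA/4: at [39, 74] ⇒ [43, 78]

Pooled cuts: [5, 12, 23, 31, 43, 51, 60, 78, 84]

Fragment lengths:
  [0,5): 5 bp
  [5,12): 7 bp
  [12,23): 11 bp
  [23,31): 8 bp
  [31,43): 12 bp
  [43,51): 8 bp
  [51,60): 9 bp
  [60,78): 18 bp
  [78,84): 6 bp
  [84,93): 9 bp

[5,6,7,8,8,9,9,11,12,18]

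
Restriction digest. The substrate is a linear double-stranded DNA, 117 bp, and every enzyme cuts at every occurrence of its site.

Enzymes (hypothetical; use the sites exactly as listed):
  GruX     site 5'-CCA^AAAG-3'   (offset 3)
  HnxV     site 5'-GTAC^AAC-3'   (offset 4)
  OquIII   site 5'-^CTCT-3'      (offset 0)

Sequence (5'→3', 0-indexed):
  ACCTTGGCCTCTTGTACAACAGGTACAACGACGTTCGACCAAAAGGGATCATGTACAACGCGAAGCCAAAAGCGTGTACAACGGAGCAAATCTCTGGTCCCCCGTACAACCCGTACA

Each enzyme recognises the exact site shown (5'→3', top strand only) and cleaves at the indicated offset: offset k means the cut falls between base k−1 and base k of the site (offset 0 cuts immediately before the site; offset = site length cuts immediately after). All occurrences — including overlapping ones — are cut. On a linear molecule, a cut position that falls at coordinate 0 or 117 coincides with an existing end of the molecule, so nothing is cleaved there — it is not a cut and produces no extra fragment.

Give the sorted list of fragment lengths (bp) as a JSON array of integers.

[8,9,9,10,11,12,12,15,15,16]

Scan for sites:
  GruX CCAAAAG/3: at [38, 65] ⇒ [41, 68]
  HnxV GTACAAC/4: at [13, 22, 52, 75, 103] ⇒ [17, 26, 56, 79, 107]
  OquIII CTCT/0: at [8, 91] ⇒ [8, 91]

All cut coordinates (distinct, sorted): [8, 17, 26, 41, 56, 68, 79, 91, 107]

Fragment lengths:
  [0,8): 8 bp
  [8,17): 9 bp
  [17,26): 9 bp
  [26,41): 15 bp
  [41,56): 15 bp
  [56,68): 12 bp
  [68,79): 11 bp
  [79,91): 12 bp
  [91,107): 16 bp
  [107,117): 10 bp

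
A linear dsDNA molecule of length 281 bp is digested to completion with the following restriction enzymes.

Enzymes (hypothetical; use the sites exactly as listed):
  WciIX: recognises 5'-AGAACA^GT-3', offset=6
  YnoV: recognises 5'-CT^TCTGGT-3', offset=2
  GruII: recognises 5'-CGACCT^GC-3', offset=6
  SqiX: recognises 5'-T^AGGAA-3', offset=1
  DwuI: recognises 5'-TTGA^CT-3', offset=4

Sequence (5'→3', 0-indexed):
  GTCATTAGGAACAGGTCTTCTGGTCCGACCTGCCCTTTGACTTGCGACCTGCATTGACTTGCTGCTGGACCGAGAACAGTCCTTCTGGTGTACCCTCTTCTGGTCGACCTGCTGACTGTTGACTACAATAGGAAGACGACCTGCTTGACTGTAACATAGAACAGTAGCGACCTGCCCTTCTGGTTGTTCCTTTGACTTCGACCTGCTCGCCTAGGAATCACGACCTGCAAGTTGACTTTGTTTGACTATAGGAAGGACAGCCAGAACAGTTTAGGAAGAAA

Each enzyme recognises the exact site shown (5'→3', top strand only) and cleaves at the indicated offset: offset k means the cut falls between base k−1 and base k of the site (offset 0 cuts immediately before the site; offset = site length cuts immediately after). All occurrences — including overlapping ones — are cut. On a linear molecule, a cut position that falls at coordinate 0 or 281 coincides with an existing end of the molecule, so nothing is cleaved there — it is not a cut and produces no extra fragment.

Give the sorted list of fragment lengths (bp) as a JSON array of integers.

[4,4,5,5,6,6,7,7,8,9,9,9,9,10,10,10,12,12,12,13,13,14,15,15,17,19,21]

Site scan:
  WciIX (AGAACAGT, off=6): starts [72, 157, 262] → cuts [78, 163, 268]
  YnoV (CTTCTGGT, off=2): starts [16, 81, 96, 176] → cuts [18, 83, 98, 178]
  GruII (CGACCTGC, off=6): starts [25, 44, 104, 136, 167, 198, 220] → cuts [31, 50, 110, 142, 173, 204, 226]
  SqiX (TAGGAA, off=1): starts [5, 128, 211, 248, 271] → cuts [6, 129, 212, 249, 272]
  DwuI (TTGACT, off=4): starts [36, 53, 118, 144, 191, 231, 241] → cuts [40, 57, 122, 148, 195, 235, 245]

Pooled cuts: [6, 18, 31, 40, 50, 57, 78, 83, 98, 110, 122, 129, 142, 148, 163, 173, 178, 195, 204, 212, 226, 235, 245, 249, 268, 272]

Fragment lengths:
  [0,6): 6 bp
  [6,18): 12 bp
  [18,31): 13 bp
  [31,40): 9 bp
  [40,50): 10 bp
  [50,57): 7 bp
  [57,78): 21 bp
  [78,83): 5 bp
  [83,98): 15 bp
  [98,110): 12 bp
  [110,122): 12 bp
  [122,129): 7 bp
  [129,142): 13 bp
  [142,148): 6 bp
  [148,163): 15 bp
  [163,173): 10 bp
  [173,178): 5 bp
  [178,195): 17 bp
  [195,204): 9 bp
  [204,212): 8 bp
  [212,226): 14 bp
  [226,235): 9 bp
  [235,245): 10 bp
  [245,249): 4 bp
  [249,268): 19 bp
  [268,272): 4 bp
  [272,281): 9 bp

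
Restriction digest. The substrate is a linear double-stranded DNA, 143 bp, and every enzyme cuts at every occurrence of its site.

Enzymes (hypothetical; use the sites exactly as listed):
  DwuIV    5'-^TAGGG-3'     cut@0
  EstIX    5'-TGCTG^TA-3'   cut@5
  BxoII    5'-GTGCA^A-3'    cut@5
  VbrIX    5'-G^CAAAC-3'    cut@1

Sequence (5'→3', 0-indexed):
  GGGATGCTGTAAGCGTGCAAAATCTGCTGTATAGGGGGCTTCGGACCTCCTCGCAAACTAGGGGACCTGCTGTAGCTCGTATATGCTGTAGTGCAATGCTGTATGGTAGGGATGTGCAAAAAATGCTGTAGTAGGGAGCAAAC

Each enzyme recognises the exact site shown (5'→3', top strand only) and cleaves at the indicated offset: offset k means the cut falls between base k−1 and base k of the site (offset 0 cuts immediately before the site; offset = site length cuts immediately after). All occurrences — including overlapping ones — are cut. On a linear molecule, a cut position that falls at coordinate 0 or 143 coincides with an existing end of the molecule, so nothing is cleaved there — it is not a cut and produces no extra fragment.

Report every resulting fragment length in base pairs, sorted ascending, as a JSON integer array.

[2,3,5,5,5,6,7,7,9,10,10,10,12,14,16,22]

Per-enzyme occurrences:
  DwuIV (TAGGG, off=0): starts [31, 58, 106, 131] → cuts [31, 58, 106, 131]
  EstIX (TGCTGTA, off=5): starts [4, 24, 67, 83, 96, 123] → cuts [9, 29, 72, 88, 101, 128]
  BxoII (GTGCAA, off=5): starts [14, 90, 113] → cuts [19, 95, 118]
  VbrIX (GCAAAC, off=1): starts [52, 137] → cuts [53, 138]

All cut coordinates (distinct, sorted): [9, 19, 29, 31, 53, 58, 72, 88, 95, 101, 106, 118, 128, 131, 138]

Fragment lengths:
  [0,9): 9 bp
  [9,19): 10 bp
  [19,29): 10 bp
  [29,31): 2 bp
  [31,53): 22 bp
  [53,58): 5 bp
  [58,72): 14 bp
  [72,88): 16 bp
  [88,95): 7 bp
  [95,101): 6 bp
  [101,106): 5 bp
  [106,118): 12 bp
  [118,128): 10 bp
  [128,131): 3 bp
  [131,138): 7 bp
  [138,143): 5 bp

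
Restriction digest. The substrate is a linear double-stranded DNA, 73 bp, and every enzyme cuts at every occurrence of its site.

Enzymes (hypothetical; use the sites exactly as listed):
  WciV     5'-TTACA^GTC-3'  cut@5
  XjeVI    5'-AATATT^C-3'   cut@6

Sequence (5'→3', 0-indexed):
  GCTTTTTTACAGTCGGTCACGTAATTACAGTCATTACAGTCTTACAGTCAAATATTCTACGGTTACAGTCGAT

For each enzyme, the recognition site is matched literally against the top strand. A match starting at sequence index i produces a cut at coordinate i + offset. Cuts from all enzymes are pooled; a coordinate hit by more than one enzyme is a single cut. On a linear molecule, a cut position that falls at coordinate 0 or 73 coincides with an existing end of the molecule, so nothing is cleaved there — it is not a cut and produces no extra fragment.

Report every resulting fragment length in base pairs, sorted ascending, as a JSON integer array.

Per-enzyme occurrences:
  WciV (TTACAGTC, off=5): starts [6, 24, 33, 41, 62] → cuts [11, 29, 38, 46, 67]
  XjeVI (AATATTC, off=6): starts [50] → cuts [56]

All cut coordinates (distinct, sorted): [11, 29, 38, 46, 56, 67]

Fragment lengths:
  [0,11): 11 bp
  [11,29): 18 bp
  [29,38): 9 bp
  [38,46): 8 bp
  [46,56): 10 bp
  [56,67): 11 bp
  [67,73): 6 bp

[6,8,9,10,11,11,18]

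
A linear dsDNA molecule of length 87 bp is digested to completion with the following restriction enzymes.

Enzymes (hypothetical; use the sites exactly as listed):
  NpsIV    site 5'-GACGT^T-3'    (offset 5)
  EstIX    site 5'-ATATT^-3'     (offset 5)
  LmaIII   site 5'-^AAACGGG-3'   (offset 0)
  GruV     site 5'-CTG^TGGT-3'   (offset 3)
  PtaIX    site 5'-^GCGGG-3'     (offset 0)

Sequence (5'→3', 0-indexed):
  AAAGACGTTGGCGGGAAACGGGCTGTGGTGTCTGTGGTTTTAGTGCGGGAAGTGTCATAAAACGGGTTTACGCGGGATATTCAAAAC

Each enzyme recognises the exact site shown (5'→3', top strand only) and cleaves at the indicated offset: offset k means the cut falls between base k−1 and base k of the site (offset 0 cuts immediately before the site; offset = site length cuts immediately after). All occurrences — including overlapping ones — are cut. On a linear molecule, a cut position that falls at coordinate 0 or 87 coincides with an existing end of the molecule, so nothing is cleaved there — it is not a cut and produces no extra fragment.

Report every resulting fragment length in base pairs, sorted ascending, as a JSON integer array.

Site scan:
  NpsIV GACGTT/5: at [3] ⇒ [8]
  EstIX ATATT/5: at [76] ⇒ [81]
  LmaIII AAACGGG/0: at [15, 59] ⇒ [15, 59]
  GruV CTGTGGT/3: at [22, 31] ⇒ [25, 34]
  PtaIX GCGGG/0: at [10, 44, 71] ⇒ [10, 44, 71]

All cut coordinates (distinct, sorted): [8, 10, 15, 25, 34, 44, 59, 71, 81]

Fragments:
  [0,8): 8 bp
  [8,10): 2 bp
  [10,15): 5 bp
  [15,25): 10 bp
  [25,34): 9 bp
  [34,44): 10 bp
  [44,59): 15 bp
  [59,71): 12 bp
  [71,81): 10 bp
  [81,87): 6 bp

[2,5,6,8,9,10,10,10,12,15]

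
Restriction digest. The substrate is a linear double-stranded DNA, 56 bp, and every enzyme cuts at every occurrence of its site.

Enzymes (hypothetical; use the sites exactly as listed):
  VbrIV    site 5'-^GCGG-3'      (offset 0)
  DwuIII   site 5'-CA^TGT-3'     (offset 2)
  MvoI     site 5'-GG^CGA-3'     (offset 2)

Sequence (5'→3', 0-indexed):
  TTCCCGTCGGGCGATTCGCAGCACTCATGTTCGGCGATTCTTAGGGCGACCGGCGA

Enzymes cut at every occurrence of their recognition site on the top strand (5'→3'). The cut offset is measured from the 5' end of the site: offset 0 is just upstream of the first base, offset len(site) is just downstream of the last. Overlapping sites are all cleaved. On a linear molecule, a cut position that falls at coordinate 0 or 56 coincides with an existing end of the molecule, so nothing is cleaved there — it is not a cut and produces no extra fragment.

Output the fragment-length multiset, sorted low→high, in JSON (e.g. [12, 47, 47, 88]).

Site scan:
  VbrIV (GCGG, off=0): no sites
  DwuIII (CATGT, off=2): starts [25] → cuts [27]
  MvoI (GGCGA, off=2): starts [9, 32, 44, 51] → cuts [11, 34, 46, 53]

Pooled cuts: [11, 27, 34, 46, 53]

Fragment lengths:
  [0,11): 11 bp
  [11,27): 16 bp
  [27,34): 7 bp
  [34,46): 12 bp
  [46,53): 7 bp
  [53,56): 3 bp

[3,7,7,11,12,16]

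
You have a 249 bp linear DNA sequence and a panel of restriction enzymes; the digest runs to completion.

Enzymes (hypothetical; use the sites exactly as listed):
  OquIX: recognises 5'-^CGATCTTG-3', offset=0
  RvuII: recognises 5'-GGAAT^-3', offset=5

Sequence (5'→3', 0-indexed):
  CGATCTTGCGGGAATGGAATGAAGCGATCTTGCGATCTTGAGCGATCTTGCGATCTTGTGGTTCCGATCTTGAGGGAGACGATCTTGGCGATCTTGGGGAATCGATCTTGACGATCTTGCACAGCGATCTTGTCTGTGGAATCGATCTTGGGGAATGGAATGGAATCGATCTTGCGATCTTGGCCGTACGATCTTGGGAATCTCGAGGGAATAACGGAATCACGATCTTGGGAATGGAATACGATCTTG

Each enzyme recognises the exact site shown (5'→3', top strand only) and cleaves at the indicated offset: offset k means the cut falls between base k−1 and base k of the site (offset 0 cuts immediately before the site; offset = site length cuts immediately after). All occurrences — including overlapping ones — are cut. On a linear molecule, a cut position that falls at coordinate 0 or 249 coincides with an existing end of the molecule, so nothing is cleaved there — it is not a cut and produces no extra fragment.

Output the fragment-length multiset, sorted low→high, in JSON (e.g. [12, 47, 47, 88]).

Per-enzyme occurrences:
  OquIX CGATCTTG/0: at [0, 24, 32, 42, 50, 64, 79, 88, 102, 111, 124, 142, 166, 174, 188, 222, 241] ⇒ [24, 32, 42, 50, 64, 79, 88, 102, 111, 124, 142, 166, 174, 188, 222, 241] (position 0 is a terminus of the linear molecule — no cut)
  RvuII GGAAT/5: at [10, 15, 97, 137, 151, 156, 161, 196, 207, 215, 230, 235] ⇒ [15, 20, 102, 142, 156, 161, 166, 201, 212, 220, 235, 240]

All cut coordinates (distinct, sorted): [15, 20, 24, 32, 42, 50, 64, 79, 88, 102, 111, 124, 142, 156, 161, 166, 174, 188, 201, 212, 220, 222, 235, 240, 241]

Fragment lengths:
  [0,15): 15 bp
  [15,20): 5 bp
  [20,24): 4 bp
  [24,32): 8 bp
  [32,42): 10 bp
  [42,50): 8 bp
  [50,64): 14 bp
  [64,79): 15 bp
  [79,88): 9 bp
  [88,102): 14 bp
  [102,111): 9 bp
  [111,124): 13 bp
  [124,142): 18 bp
  [142,156): 14 bp
  [156,161): 5 bp
  [161,166): 5 bp
  [166,174): 8 bp
  [174,188): 14 bp
  [188,201): 13 bp
  [201,212): 11 bp
  [212,220): 8 bp
  [220,222): 2 bp
  [222,235): 13 bp
  [235,240): 5 bp
  [240,241): 1 bp
  [241,249): 8 bp

[1,2,4,5,5,5,5,8,8,8,8,8,9,9,10,11,13,13,13,14,14,14,14,15,15,18]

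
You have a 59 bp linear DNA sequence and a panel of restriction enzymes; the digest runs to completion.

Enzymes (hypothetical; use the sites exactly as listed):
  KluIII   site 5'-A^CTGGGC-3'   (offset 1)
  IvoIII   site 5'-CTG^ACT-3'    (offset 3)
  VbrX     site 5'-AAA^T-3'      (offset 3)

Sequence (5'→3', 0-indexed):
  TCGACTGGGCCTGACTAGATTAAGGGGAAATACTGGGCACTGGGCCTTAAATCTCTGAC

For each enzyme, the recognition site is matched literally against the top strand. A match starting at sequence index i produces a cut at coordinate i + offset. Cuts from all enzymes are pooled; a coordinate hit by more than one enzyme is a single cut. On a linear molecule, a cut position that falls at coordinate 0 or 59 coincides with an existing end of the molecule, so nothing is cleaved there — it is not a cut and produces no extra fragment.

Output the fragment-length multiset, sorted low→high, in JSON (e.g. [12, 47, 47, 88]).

Scan for sites:
  KluIII ACTGGGC/1: at [3, 31, 38] ⇒ [4, 32, 39]
  IvoIII CTGACT/3: at [10] ⇒ [13]
  VbrX AAAT/3: at [27, 48] ⇒ [30, 51]

All cut coordinates (distinct, sorted): [4, 13, 30, 32, 39, 51]

Fragment lengths:
  [0,4): 4 bp
  [4,13): 9 bp
  [13,30): 17 bp
  [30,32): 2 bp
  [32,39): 7 bp
  [39,51): 12 bp
  [51,59): 8 bp

[2,4,7,8,9,12,17]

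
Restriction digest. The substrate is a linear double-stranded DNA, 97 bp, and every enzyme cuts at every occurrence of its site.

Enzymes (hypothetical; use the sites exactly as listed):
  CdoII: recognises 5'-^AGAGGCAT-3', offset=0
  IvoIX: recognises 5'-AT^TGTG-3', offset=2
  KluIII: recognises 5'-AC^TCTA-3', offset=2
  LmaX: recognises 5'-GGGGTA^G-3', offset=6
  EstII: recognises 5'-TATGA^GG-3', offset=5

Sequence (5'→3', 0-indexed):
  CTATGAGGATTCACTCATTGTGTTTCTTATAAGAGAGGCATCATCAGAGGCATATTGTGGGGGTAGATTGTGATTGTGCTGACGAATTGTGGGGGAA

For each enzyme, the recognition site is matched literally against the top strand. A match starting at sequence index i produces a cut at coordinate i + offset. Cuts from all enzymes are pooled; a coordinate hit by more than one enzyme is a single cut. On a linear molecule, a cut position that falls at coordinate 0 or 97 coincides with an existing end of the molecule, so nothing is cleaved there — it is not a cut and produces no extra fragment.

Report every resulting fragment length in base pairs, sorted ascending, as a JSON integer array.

Scan for sites:
  CdoII (AGAGGCAT, off=0): starts [33, 45] → cuts [33, 45]
  IvoIX (ATTGTG, off=2): starts [16, 53, 66, 72, 85] → cuts [18, 55, 68, 74, 87]
  KluIII (ACTCTA, off=2): no sites
  LmaX (GGGGTAG, off=6): starts [59] → cuts [65]
  EstII (TATGAGG, off=5): starts [1] → cuts [6]

All cut coordinates (distinct, sorted): [6, 18, 33, 45, 55, 65, 68, 74, 87]

Fragments:
  [0,6): 6 bp
  [6,18): 12 bp
  [18,33): 15 bp
  [33,45): 12 bp
  [45,55): 10 bp
  [55,65): 10 bp
  [65,68): 3 bp
  [68,74): 6 bp
  [74,87): 13 bp
  [87,97): 10 bp

[3,6,6,10,10,10,12,12,13,15]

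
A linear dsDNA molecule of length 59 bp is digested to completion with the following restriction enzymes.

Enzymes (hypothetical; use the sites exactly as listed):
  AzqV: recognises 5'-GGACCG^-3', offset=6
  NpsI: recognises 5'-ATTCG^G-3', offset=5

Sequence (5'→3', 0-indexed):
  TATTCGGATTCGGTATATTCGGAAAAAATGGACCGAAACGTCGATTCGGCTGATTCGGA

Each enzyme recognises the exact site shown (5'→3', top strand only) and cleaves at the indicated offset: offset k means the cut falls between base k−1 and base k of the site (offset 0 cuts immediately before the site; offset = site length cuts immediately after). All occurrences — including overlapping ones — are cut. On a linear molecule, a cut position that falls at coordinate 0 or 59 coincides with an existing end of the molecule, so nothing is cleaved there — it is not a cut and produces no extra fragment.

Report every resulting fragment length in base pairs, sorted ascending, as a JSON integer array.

[2,6,6,9,9,13,14]

Per-enzyme occurrences:
  AzqV (GGACCG, off=6): starts [29] → cuts [35]
  NpsI (ATTCGG, off=5): starts [1, 7, 16, 43, 52] → cuts [6, 12, 21, 48, 57]

All cut coordinates (distinct, sorted): [6, 12, 21, 35, 48, 57]

Fragment lengths:
  [0,6): 6 bp
  [6,12): 6 bp
  [12,21): 9 bp
  [21,35): 14 bp
  [35,48): 13 bp
  [48,57): 9 bp
  [57,59): 2 bp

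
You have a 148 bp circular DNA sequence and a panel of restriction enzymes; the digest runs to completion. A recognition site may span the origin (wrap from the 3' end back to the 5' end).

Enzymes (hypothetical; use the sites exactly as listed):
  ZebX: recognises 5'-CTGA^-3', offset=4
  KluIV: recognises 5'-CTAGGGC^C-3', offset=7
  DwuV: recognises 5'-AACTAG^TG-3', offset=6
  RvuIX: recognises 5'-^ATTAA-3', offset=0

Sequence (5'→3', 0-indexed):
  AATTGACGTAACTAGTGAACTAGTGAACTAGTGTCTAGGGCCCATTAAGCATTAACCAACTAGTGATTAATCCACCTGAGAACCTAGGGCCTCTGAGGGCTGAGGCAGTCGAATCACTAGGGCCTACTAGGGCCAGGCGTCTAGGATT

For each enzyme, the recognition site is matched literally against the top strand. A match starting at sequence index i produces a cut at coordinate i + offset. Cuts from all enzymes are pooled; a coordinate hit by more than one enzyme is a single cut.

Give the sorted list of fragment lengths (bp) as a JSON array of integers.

[2,2,6,7,7,8,8,10,10,11,12,13,14,18,20]

Site scan:
  ZebX (CTGA, off=4): starts [75, 92, 99] → cuts [79, 96, 103]
  KluIV (CTAGGGCC, off=7): starts [34, 83, 116, 126] → cuts [41, 90, 123, 133]
  DwuV (AACTAGTG, off=6): starts [9, 17, 25, 57] → cuts [15, 23, 31, 63]
  RvuIX (ATTAA, off=0): starts [43, 50, 65, 145] → cuts [43, 50, 65, 145]

All cut coordinates (distinct, sorted): [15, 23, 31, 41, 43, 50, 63, 65, 79, 90, 96, 103, 123, 133, 145]

Fragments:
  15→23: 8 bp
  23→31: 8 bp
  31→41: 10 bp
  41→43: 2 bp
  43→50: 7 bp
  50→63: 13 bp
  63→65: 2 bp
  65→79: 14 bp
  79→90: 11 bp
  90→96: 6 bp
  96→103: 7 bp
  103→123: 20 bp
  123→133: 10 bp
  133→145: 12 bp
  145→15 (wrap): 148-145+15 = 18 bp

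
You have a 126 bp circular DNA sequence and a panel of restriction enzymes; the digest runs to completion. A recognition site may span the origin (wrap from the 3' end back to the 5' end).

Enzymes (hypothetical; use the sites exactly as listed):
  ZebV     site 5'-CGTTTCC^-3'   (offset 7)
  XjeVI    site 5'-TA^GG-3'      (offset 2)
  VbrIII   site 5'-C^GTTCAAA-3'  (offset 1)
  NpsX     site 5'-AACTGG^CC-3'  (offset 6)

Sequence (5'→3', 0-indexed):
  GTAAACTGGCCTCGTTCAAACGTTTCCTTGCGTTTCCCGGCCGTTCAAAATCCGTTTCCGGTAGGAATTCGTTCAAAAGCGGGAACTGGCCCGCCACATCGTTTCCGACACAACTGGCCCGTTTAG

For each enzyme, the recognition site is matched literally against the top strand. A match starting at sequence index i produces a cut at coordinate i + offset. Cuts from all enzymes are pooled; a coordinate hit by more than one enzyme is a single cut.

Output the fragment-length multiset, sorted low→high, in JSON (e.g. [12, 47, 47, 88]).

[4,4,5,7,8,10,10,11,14,17,17,19]

Site scan:
  ZebV (CGTTTCC, off=7): starts [20, 30, 52, 99] → cuts [27, 37, 59, 106]
  XjeVI (TAGG, off=2): starts [61, 123] → cuts [63, 125]
  VbrIII (CGTTCAAA, off=1): starts [12, 41, 69] → cuts [13, 42, 70]
  NpsX (AACTGGCC, off=6): starts [3, 83, 111] → cuts [9, 89, 117]

Pooled cuts: [9, 13, 27, 37, 42, 59, 63, 70, 89, 106, 117, 125]

Fragments:
  9→13: 4 bp
  13→27: 14 bp
  27→37: 10 bp
  37→42: 5 bp
  42→59: 17 bp
  59→63: 4 bp
  63→70: 7 bp
  70→89: 19 bp
  89→106: 17 bp
  106→117: 11 bp
  117→125: 8 bp
  125→9 (wrap): 126-125+9 = 10 bp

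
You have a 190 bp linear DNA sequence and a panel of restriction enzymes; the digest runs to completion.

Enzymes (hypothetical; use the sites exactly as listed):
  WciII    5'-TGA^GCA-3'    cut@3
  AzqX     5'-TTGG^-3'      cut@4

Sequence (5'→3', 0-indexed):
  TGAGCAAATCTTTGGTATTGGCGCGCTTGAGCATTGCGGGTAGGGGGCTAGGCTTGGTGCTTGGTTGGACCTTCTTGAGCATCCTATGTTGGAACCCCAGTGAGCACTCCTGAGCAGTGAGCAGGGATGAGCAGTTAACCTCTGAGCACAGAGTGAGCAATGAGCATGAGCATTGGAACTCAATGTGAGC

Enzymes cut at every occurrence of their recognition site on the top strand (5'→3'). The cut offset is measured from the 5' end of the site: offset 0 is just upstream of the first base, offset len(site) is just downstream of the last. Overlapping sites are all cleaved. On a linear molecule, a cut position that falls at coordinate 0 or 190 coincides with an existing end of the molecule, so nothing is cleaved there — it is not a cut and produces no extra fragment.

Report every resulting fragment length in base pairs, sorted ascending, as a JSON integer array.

Site scan:
  WciII TGAGCA/3: at [0, 27, 75, 100, 110, 117, 127, 142, 153, 160, 166] ⇒ [3, 30, 78, 103, 113, 120, 130, 145, 156, 163, 169]
  AzqX TTGG/4: at [11, 17, 53, 60, 64, 88, 172] ⇒ [15, 21, 57, 64, 68, 92, 176]

Pooled cuts: [3, 15, 21, 30, 57, 64, 68, 78, 92, 103, 113, 120, 130, 145, 156, 163, 169, 176]

Fragments:
  [0,3): 3 bp
  [3,15): 12 bp
  [15,21): 6 bp
  [21,30): 9 bp
  [30,57): 27 bp
  [57,64): 7 bp
  [64,68): 4 bp
  [68,78): 10 bp
  [78,92): 14 bp
  [92,103): 11 bp
  [103,113): 10 bp
  [113,120): 7 bp
  [120,130): 10 bp
  [130,145): 15 bp
  [145,156): 11 bp
  [156,163): 7 bp
  [163,169): 6 bp
  [169,176): 7 bp
  [176,190): 14 bp

[3,4,6,6,7,7,7,7,9,10,10,10,11,11,12,14,14,15,27]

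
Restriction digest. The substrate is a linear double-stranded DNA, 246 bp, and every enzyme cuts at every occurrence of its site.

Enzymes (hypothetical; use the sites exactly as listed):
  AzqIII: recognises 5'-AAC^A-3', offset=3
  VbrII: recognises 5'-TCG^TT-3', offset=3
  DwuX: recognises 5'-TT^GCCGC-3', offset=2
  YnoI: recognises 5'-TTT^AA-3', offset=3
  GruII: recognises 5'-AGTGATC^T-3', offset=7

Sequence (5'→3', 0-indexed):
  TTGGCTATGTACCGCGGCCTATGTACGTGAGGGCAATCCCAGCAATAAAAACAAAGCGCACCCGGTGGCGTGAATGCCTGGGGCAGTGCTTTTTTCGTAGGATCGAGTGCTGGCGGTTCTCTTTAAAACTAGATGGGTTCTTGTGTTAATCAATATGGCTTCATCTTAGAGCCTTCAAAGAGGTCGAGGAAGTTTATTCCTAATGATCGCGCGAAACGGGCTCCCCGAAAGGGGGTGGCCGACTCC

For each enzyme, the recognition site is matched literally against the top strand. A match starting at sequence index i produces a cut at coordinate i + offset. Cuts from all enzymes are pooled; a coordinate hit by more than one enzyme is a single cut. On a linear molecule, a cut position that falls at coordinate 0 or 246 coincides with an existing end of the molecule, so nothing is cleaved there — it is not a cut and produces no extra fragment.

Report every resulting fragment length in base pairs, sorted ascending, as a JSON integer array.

Per-enzyme occurrences:
  AzqIII (AACA, off=3): starts [49] → cuts [52]
  VbrII (TCGTT, off=3): no sites
  DwuX (TTGCCGC, off=2): no sites
  YnoI (TTTAA, off=3): starts [121] → cuts [124]
  GruII (AGTGATCT, off=7): no sites

All cut coordinates (distinct, sorted): [52, 124]

Fragments:
  [0,52): 52 bp
  [52,124): 72 bp
  [124,246): 122 bp

[52,72,122]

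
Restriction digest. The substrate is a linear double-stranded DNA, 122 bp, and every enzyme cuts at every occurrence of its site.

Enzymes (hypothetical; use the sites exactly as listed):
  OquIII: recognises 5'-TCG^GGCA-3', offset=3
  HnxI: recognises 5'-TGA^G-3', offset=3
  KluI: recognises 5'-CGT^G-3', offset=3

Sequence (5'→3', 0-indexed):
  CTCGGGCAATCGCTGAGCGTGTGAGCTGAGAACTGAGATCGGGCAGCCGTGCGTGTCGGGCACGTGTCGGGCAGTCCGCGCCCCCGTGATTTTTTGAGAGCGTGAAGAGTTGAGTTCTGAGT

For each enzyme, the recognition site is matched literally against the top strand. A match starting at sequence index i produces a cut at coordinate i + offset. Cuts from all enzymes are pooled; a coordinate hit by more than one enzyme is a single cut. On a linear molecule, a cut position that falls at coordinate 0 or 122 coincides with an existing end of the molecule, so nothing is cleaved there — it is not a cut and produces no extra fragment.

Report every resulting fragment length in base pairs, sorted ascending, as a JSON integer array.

Site scan:
  OquIII (TCGGGCA, off=3): starts [1, 38, 55, 66] → cuts [4, 41, 58, 69]
  HnxI (TGAG, off=3): starts [13, 21, 26, 33, 94, 110, 117] → cuts [16, 24, 29, 36, 97, 113, 120]
  KluI (CGTG, off=3): starts [17, 47, 51, 62, 84, 100] → cuts [20, 50, 54, 65, 87, 103]

All cut coordinates (distinct, sorted): [4, 16, 20, 24, 29, 36, 41, 50, 54, 58, 65, 69, 87, 97, 103, 113, 120]

Fragment lengths:
  [0,4): 4 bp
  [4,16): 12 bp
  [16,20): 4 bp
  [20,24): 4 bp
  [24,29): 5 bp
  [29,36): 7 bp
  [36,41): 5 bp
  [41,50): 9 bp
  [50,54): 4 bp
  [54,58): 4 bp
  [58,65): 7 bp
  [65,69): 4 bp
  [69,87): 18 bp
  [87,97): 10 bp
  [97,103): 6 bp
  [103,113): 10 bp
  [113,120): 7 bp
  [120,122): 2 bp

[2,4,4,4,4,4,4,5,5,6,7,7,7,9,10,10,12,18]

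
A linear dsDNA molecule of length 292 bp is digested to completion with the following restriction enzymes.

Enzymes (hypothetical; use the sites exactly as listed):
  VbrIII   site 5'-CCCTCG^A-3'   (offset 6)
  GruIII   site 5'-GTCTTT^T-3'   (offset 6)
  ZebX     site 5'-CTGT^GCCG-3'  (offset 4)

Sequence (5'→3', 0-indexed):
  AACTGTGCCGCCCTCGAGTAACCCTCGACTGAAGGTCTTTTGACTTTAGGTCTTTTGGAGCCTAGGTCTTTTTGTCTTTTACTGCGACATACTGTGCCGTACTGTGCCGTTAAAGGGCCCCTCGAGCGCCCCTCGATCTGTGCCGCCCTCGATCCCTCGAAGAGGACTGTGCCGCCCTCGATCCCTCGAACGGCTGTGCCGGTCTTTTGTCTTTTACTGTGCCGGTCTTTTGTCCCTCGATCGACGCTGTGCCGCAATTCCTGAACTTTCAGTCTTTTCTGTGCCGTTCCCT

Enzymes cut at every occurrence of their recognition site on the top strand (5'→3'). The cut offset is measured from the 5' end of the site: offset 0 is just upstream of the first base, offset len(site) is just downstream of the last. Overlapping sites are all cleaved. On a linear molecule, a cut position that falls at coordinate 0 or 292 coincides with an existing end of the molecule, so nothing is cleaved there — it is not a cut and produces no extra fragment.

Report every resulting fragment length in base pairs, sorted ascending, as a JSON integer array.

Scan for sites:
  VbrIII CCCTCGA/6: at [10, 21, 118, 129, 145, 153, 174, 182, 233] ⇒ [16, 27, 124, 135, 151, 159, 180, 188, 239]
  GruIII GTCTTTT/6: at [34, 49, 65, 73, 201, 208, 224, 271] ⇒ [40, 55, 71, 79, 207, 214, 230, 277]
  ZebX CTGTGCCG/4: at [2, 91, 101, 137, 166, 193, 216, 246, 278] ⇒ [6, 95, 105, 141, 170, 197, 220, 250, 282]

Pooled cuts: [6, 16, 27, 40, 55, 71, 79, 95, 105, 124, 135, 141, 151, 159, 170, 180, 188, 197, 207, 214, 220, 230, 239, 250, 277, 282]

Fragment lengths:
  [0,6): 6 bp
  [6,16): 10 bp
  [16,27): 11 bp
  [27,40): 13 bp
  [40,55): 15 bp
  [55,71): 16 bp
  [71,79): 8 bp
  [79,95): 16 bp
  [95,105): 10 bp
  [105,124): 19 bp
  [124,135): 11 bp
  [135,141): 6 bp
  [141,151): 10 bp
  [151,159): 8 bp
  [159,170): 11 bp
  [170,180): 10 bp
  [180,188): 8 bp
  [188,197): 9 bp
  [197,207): 10 bp
  [207,214): 7 bp
  [214,220): 6 bp
  [220,230): 10 bp
  [230,239): 9 bp
  [239,250): 11 bp
  [250,277): 27 bp
  [277,282): 5 bp
  [282,292): 10 bp

[5,6,6,6,7,8,8,8,9,9,10,10,10,10,10,10,10,11,11,11,11,13,15,16,16,19,27]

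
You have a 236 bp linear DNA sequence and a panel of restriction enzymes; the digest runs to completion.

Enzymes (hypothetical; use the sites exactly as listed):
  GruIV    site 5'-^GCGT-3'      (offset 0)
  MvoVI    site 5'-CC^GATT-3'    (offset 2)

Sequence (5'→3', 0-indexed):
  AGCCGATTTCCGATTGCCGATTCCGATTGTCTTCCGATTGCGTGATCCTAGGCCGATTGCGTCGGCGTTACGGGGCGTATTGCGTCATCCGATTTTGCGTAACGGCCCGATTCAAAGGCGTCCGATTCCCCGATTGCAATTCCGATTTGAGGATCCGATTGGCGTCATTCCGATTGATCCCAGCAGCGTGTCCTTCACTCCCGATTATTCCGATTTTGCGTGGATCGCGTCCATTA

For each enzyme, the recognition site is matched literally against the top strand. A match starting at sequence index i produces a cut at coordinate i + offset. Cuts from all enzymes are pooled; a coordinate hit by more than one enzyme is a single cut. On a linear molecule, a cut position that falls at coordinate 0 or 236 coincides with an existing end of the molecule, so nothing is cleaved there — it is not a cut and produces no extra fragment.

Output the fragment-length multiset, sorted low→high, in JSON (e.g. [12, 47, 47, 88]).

[4,4,4,5,6,6,6,6,6,7,7,7,8,9,9,9,9,10,10,10,11,12,12,13,14,15,17]

Per-enzyme occurrences:
  GruIV (GCGT, off=0): starts [39, 58, 64, 74, 81, 96, 117, 161, 185, 217, 226] → cuts [39, 58, 64, 74, 81, 96, 117, 161, 185, 217, 226]
  MvoVI (CCGATT, off=2): starts [2, 9, 16, 22, 33, 52, 88, 106, 121, 129, 141, 154, 169, 200, 209] → cuts [4, 11, 18, 24, 35, 54, 90, 108, 123, 131, 143, 156, 171, 202, 211]

Pooled cuts: [4, 11, 18, 24, 35, 39, 54, 58, 64, 74, 81, 90, 96, 108, 117, 123, 131, 143, 156, 161, 171, 185, 202, 211, 217, 226]

Fragment lengths:
  [0,4): 4 bp
  [4,11): 7 bp
  [11,18): 7 bp
  [18,24): 6 bp
  [24,35): 11 bp
  [35,39): 4 bp
  [39,54): 15 bp
  [54,58): 4 bp
  [58,64): 6 bp
  [64,74): 10 bp
  [74,81): 7 bp
  [81,90): 9 bp
  [90,96): 6 bp
  [96,108): 12 bp
  [108,117): 9 bp
  [117,123): 6 bp
  [123,131): 8 bp
  [131,143): 12 bp
  [143,156): 13 bp
  [156,161): 5 bp
  [161,171): 10 bp
  [171,185): 14 bp
  [185,202): 17 bp
  [202,211): 9 bp
  [211,217): 6 bp
  [217,226): 9 bp
  [226,236): 10 bp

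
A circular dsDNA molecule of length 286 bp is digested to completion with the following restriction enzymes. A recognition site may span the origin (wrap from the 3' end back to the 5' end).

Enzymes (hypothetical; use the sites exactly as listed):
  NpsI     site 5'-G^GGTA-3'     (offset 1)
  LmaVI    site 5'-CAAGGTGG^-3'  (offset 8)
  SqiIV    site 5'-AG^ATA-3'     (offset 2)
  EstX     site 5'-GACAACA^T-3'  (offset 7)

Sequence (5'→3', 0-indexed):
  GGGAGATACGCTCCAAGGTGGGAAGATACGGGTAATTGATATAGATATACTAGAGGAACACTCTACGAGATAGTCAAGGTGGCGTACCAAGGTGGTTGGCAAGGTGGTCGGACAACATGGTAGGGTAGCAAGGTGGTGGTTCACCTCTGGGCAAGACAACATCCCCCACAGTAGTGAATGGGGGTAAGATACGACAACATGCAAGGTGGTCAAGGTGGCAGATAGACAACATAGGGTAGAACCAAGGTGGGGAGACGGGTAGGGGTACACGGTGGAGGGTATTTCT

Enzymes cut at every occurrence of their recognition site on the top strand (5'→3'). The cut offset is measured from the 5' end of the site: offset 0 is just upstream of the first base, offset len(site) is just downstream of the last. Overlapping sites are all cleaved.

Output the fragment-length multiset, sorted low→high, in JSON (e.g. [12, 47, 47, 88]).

Per-enzyme occurrences:
  NpsI (GGGTA, off=1): starts [29, 122, 181, 233, 256, 262, 276] → cuts [30, 123, 182, 234, 257, 263, 277]
  LmaVI (CAAGGTGG, off=8): starts [13, 74, 87, 99, 128, 201, 210, 242] → cuts [21, 82, 95, 107, 136, 209, 218, 250]
  SqiIV (AGATA, off=2): starts [3, 23, 42, 67, 186, 219] → cuts [5, 25, 44, 69, 188, 221]
  EstX (GACAACAT, off=7): starts [110, 154, 192, 224] → cuts [117, 161, 199, 231]

All cut coordinates (distinct, sorted): [5, 21, 25, 30, 44, 69, 82, 95, 107, 117, 123, 136, 161, 182, 188, 199, 209, 218, 221, 231, 234, 250, 257, 263, 277]

Fragments:
  5→21: 16 bp
  21→25: 4 bp
  25→30: 5 bp
  30→44: 14 bp
  44→69: 25 bp
  69→82: 13 bp
  82→95: 13 bp
  95→107: 12 bp
  107→117: 10 bp
  117→123: 6 bp
  123→136: 13 bp
  136→161: 25 bp
  161→182: 21 bp
  182→188: 6 bp
  188→199: 11 bp
  199→209: 10 bp
  209→218: 9 bp
  218→221: 3 bp
  221→231: 10 bp
  231→234: 3 bp
  234→250: 16 bp
  250→257: 7 bp
  257→263: 6 bp
  263→277: 14 bp
  277→5 (wrap): 286-277+5 = 14 bp

[3,3,4,5,6,6,6,7,9,10,10,10,11,12,13,13,13,14,14,14,16,16,21,25,25]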